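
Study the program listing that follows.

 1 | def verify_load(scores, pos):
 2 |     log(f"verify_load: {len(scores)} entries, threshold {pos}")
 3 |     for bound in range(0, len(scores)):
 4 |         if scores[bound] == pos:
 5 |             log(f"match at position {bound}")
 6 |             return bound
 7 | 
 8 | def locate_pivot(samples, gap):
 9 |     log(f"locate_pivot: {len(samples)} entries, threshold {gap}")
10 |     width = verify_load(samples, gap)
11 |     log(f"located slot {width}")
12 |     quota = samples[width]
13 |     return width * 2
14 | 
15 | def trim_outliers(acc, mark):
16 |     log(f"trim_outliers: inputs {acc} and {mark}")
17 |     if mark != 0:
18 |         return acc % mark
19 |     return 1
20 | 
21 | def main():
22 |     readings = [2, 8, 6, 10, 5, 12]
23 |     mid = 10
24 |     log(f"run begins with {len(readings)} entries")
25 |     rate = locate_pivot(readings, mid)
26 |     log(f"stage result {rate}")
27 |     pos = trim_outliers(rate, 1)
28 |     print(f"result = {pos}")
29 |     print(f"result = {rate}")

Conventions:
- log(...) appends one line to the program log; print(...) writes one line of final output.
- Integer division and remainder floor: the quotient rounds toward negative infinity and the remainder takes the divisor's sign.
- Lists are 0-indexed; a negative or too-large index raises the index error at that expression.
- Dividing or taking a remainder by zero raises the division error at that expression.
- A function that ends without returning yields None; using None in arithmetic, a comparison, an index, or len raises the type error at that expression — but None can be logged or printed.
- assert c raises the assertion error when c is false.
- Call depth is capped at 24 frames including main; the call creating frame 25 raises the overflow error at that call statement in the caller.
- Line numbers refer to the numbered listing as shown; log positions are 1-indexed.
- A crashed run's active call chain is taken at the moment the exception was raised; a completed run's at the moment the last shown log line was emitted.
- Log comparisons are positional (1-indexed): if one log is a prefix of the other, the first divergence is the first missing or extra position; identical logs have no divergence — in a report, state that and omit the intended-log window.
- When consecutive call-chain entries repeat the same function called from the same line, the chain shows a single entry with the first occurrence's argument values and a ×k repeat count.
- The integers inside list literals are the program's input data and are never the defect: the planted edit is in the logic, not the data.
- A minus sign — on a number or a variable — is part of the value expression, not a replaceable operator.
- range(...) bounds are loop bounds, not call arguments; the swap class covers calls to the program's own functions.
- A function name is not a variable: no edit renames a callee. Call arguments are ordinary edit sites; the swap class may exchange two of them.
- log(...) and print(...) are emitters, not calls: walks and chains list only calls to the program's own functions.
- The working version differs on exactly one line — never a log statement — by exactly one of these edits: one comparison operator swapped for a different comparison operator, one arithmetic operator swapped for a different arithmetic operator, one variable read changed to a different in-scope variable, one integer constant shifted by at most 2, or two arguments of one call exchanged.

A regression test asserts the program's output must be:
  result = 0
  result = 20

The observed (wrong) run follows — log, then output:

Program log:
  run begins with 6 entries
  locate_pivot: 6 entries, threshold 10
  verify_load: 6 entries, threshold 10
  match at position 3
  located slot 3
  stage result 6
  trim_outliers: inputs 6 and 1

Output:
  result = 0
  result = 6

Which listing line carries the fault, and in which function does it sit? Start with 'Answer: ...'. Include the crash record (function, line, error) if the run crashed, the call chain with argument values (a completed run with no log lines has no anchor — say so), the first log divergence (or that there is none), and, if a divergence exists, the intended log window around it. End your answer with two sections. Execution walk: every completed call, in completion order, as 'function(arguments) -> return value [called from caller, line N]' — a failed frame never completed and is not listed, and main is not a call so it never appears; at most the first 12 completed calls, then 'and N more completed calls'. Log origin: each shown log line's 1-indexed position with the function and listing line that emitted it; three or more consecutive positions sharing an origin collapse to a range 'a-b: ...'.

Answer: the defect is in locate_pivot at line 13.
Core observation: Everything matches until log position 6, which reads 'stage result 6' in place of 'stage result 20'.
Call chain: main -> trim_outliers(6, 1) (called at line 27).
First divergence: position 6 — shown 'stage result 6', intended 'stage result 20'.
Intended log window:
  4: match at position 3
  5: located slot 3
  6: stage result 20
  7: trim_outliers: inputs 20 and 1
Execution walk:
  verify_load([2, 8, 6, 10, 5, 12], 10) -> 3  [called from locate_pivot, line 10]
  locate_pivot([2, 8, 6, 10, 5, 12], 10) -> 6  [called from main, line 25]
  trim_outliers(6, 1) -> 0  [called from main, line 27]
Log line origins:
  1: emitted by main (line 24)
  2: emitted by locate_pivot (line 9)
  3: emitted by verify_load (line 2)
  4: emitted by verify_load (line 5)
  5: emitted by locate_pivot (line 11)
  6: emitted by main (line 26)
  7: emitted by trim_outliers (line 16)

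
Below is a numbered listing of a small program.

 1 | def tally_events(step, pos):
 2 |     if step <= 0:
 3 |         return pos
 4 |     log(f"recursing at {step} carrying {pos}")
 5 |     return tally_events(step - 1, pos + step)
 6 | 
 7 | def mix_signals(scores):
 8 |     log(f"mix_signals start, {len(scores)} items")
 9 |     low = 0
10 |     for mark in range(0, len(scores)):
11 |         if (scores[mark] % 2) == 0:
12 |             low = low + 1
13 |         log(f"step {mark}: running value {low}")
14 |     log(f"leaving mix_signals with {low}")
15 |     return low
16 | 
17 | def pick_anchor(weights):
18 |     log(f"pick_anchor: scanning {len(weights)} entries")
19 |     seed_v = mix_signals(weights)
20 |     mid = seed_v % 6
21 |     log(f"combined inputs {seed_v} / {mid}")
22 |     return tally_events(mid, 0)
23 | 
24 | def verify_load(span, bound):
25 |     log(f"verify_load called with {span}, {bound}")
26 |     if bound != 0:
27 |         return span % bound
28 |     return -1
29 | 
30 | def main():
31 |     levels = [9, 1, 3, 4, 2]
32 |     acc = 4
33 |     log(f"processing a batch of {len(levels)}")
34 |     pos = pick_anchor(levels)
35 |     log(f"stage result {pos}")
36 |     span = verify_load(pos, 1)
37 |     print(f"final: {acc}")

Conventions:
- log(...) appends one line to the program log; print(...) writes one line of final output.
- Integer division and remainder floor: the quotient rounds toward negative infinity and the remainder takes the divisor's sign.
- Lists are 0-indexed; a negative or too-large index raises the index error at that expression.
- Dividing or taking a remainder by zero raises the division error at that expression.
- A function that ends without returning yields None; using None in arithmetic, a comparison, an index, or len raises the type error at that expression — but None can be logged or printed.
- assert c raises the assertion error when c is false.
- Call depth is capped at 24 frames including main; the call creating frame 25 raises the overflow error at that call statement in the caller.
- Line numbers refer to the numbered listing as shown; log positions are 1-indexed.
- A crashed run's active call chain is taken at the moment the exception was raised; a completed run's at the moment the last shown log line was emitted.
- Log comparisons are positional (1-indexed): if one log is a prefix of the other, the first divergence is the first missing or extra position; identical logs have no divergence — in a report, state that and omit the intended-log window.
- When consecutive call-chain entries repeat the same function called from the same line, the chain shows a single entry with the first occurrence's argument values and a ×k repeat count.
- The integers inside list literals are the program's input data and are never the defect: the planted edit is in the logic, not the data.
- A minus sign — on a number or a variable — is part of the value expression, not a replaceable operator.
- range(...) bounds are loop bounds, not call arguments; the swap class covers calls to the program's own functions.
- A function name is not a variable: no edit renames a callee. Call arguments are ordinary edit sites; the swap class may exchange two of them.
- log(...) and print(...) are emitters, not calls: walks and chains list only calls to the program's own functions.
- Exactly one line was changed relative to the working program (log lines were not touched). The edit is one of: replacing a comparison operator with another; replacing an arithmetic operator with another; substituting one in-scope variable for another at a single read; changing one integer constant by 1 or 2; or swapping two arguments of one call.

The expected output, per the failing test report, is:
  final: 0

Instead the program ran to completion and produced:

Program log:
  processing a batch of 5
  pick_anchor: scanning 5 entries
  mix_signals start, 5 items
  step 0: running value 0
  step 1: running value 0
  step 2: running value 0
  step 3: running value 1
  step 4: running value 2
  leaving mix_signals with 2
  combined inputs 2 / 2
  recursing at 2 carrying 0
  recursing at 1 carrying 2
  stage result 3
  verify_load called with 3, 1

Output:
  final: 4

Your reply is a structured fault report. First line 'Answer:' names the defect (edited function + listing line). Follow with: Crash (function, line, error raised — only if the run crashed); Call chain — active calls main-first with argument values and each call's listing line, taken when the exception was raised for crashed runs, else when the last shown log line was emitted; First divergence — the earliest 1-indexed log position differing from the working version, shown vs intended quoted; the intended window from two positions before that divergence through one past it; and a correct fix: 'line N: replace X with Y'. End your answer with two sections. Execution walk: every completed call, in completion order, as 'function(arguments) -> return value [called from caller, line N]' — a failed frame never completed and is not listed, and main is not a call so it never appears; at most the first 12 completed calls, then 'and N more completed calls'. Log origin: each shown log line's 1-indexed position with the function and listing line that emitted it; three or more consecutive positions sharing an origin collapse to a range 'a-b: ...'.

Answer: the defect is in main at line 37.
Key fact: Every logged value matches the working version; the printed result is what differs.
Call chain: main -> verify_load(3, 1) (called at line 36).
First divergence: none; the two logs match at every position.
Execution walk:
  mix_signals([9, 1, 3, 4, 2]) -> 2  [called from pick_anchor, line 19]
  tally_events(0, 3) -> 3  [called from tally_events, line 5]
  tally_events(1, 2) -> 3  [called from tally_events, line 5]
  tally_events(2, 0) -> 3  [called from pick_anchor, line 22]
  pick_anchor([9, 1, 3, 4, 2]) -> 3  [called from main, line 34]
  verify_load(3, 1) -> 0  [called from main, line 36]
Log line origins:
  1: from main, line 33
  2: from pick_anchor, line 18
  3: from mix_signals, line 8
  4-8: from mix_signals, line 13
  9: from mix_signals, line 14
  10: from pick_anchor, line 21
  11: from tally_events, line 4
  12: from tally_events, line 4
  13: from main, line 35
  14: from verify_load, line 25
A correct fix: line 37: replace `acc` with `span`.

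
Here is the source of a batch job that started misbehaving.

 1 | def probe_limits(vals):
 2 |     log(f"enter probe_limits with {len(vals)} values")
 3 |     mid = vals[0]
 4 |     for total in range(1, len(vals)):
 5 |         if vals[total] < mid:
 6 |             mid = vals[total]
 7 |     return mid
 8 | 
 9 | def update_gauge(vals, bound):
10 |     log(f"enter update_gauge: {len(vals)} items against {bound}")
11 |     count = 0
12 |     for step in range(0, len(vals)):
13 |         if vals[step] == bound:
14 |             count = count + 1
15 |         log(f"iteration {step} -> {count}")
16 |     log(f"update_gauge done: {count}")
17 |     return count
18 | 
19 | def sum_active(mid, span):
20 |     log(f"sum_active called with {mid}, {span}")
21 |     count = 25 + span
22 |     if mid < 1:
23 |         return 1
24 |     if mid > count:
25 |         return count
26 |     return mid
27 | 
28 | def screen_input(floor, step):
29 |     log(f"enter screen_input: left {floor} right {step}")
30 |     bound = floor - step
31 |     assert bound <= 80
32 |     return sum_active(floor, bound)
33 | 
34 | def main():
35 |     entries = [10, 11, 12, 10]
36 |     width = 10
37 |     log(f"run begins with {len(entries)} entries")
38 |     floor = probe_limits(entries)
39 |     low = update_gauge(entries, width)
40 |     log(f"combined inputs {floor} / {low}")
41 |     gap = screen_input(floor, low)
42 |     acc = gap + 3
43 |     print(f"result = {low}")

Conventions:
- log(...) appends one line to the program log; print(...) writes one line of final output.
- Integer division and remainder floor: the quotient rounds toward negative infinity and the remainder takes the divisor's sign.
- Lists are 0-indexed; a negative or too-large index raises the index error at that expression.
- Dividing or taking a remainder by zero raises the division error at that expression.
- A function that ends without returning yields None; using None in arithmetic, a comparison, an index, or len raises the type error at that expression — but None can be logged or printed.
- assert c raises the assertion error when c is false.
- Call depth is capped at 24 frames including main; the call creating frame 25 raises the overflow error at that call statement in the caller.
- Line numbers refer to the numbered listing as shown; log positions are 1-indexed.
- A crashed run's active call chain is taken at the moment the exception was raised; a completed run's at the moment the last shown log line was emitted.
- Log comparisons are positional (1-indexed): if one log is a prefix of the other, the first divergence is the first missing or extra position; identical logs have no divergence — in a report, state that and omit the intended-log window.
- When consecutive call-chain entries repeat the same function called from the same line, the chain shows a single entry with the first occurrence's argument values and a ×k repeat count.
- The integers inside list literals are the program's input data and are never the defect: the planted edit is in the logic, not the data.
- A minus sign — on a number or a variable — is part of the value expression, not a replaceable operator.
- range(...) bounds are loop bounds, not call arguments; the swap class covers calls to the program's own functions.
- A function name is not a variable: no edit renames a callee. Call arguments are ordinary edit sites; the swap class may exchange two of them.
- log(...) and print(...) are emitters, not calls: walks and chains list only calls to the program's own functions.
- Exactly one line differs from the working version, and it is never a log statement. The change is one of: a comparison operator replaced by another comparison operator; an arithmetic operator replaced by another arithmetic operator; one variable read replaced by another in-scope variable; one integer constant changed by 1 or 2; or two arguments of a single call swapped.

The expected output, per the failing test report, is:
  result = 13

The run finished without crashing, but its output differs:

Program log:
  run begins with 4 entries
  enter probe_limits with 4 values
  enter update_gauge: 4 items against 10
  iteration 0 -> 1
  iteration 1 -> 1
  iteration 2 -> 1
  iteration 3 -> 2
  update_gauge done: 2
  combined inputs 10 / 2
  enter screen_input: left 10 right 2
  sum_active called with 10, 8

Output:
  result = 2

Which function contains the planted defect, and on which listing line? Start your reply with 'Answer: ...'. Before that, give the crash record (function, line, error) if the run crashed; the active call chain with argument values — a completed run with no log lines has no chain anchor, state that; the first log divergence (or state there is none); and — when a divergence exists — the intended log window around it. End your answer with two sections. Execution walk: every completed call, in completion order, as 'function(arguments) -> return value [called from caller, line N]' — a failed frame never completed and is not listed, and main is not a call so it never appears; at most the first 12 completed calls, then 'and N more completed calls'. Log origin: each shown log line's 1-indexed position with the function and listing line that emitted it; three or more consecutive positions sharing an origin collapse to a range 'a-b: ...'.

Answer: the defect is in main at line 43.
Key fact: Nothing in the log betrays the bug — only the output does.
Call chain: main -> screen_input(10, 2) (called at line 41) -> sum_active(10, 8) (called at line 32).
First divergence: none (the log streams are identical).
Execution walk:
  probe_limits([10, 11, 12, 10]) -> 10  [called from main, line 38]
  update_gauge([10, 11, 12, 10], 10) -> 2  [called from main, line 39]
  sum_active(10, 8) -> 10  [called from screen_input, line 32]
  screen_input(10, 2) -> 10  [called from main, line 41]
Log origin:
  1: emitted by main (line 37)
  2: emitted by probe_limits (line 2)
  3: emitted by update_gauge (line 10)
  4-7: emitted by update_gauge (line 15)
  8: emitted by update_gauge (line 16)
  9: emitted by main (line 40)
  10: emitted by screen_input (line 29)
  11: emitted by sum_active (line 20)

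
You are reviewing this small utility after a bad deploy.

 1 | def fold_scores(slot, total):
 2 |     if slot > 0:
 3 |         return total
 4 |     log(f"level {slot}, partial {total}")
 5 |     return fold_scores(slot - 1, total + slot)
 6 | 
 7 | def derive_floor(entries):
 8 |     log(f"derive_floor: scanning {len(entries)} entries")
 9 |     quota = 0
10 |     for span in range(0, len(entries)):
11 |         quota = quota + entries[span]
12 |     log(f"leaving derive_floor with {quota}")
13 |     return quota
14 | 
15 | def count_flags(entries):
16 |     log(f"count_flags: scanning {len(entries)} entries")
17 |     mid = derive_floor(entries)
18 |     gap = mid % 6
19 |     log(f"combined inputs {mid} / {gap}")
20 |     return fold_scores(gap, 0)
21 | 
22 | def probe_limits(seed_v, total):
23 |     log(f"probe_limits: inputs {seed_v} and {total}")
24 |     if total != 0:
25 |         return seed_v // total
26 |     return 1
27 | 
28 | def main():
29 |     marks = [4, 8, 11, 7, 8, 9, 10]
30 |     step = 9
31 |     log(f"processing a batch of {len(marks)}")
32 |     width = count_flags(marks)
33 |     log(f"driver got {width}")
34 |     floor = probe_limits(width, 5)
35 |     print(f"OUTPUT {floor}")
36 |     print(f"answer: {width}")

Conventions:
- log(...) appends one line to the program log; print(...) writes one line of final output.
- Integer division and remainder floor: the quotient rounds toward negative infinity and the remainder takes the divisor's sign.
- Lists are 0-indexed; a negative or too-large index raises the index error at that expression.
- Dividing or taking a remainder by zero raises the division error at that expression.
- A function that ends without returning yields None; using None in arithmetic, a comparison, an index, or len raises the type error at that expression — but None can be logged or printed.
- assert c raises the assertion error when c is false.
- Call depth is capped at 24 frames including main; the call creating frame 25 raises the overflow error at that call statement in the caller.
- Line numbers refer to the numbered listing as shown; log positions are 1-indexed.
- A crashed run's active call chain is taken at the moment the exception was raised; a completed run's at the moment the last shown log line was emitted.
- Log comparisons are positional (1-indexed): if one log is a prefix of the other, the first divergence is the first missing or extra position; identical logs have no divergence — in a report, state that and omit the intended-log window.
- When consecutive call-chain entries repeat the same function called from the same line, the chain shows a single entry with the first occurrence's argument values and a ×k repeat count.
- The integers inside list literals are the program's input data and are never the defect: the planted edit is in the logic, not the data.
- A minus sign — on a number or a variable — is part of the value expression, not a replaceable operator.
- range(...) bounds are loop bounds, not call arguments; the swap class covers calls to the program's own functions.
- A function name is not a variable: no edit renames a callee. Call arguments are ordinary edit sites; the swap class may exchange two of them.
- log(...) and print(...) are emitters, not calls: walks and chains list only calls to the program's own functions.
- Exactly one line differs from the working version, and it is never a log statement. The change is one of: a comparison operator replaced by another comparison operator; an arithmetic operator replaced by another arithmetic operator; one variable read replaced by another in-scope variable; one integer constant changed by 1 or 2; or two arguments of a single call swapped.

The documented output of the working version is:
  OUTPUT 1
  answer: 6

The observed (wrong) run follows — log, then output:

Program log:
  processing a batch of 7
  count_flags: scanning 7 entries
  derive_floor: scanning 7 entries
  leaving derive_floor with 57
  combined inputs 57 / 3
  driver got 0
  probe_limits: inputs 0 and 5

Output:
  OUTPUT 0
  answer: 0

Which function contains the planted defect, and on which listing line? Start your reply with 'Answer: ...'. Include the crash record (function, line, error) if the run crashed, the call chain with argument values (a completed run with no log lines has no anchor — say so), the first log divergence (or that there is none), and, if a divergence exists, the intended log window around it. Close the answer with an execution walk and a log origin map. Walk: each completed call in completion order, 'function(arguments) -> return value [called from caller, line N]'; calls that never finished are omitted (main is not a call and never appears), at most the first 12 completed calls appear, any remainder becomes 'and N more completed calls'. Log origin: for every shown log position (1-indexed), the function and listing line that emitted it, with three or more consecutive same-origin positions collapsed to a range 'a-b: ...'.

Answer: the defect is in fold_scores at line 2.
Key fact: Log line 6 is where behavior first shows: 'driver got 0' appears instead of 'level 3, partial 0'.
Call chain: main -> probe_limits(0, 5) (called at line 34).
First divergence: position 6 — shown 'driver got 0', intended 'level 3, partial 0'.
Intended log window:
  4: leaving derive_floor with 57
  5: combined inputs 57 / 3
  6: level 3, partial 0
  7: level 2, partial 3
Execution walk:
  derive_floor([4, 8, 11, 7, 8, 9, 10]) -> 57  [called from count_flags, line 17]
  fold_scores(3, 0) -> 0  [called from count_flags, line 20]
  count_flags([4, 8, 11, 7, 8, 9, 10]) -> 0  [called from main, line 32]
  probe_limits(0, 5) -> 0  [called from main, line 34]
Log origin:
  1 — main, line 31
  2 — count_flags, line 16
  3 — derive_floor, line 8
  4 — derive_floor, line 12
  5 — count_flags, line 19
  6 — main, line 33
  7 — probe_limits, line 23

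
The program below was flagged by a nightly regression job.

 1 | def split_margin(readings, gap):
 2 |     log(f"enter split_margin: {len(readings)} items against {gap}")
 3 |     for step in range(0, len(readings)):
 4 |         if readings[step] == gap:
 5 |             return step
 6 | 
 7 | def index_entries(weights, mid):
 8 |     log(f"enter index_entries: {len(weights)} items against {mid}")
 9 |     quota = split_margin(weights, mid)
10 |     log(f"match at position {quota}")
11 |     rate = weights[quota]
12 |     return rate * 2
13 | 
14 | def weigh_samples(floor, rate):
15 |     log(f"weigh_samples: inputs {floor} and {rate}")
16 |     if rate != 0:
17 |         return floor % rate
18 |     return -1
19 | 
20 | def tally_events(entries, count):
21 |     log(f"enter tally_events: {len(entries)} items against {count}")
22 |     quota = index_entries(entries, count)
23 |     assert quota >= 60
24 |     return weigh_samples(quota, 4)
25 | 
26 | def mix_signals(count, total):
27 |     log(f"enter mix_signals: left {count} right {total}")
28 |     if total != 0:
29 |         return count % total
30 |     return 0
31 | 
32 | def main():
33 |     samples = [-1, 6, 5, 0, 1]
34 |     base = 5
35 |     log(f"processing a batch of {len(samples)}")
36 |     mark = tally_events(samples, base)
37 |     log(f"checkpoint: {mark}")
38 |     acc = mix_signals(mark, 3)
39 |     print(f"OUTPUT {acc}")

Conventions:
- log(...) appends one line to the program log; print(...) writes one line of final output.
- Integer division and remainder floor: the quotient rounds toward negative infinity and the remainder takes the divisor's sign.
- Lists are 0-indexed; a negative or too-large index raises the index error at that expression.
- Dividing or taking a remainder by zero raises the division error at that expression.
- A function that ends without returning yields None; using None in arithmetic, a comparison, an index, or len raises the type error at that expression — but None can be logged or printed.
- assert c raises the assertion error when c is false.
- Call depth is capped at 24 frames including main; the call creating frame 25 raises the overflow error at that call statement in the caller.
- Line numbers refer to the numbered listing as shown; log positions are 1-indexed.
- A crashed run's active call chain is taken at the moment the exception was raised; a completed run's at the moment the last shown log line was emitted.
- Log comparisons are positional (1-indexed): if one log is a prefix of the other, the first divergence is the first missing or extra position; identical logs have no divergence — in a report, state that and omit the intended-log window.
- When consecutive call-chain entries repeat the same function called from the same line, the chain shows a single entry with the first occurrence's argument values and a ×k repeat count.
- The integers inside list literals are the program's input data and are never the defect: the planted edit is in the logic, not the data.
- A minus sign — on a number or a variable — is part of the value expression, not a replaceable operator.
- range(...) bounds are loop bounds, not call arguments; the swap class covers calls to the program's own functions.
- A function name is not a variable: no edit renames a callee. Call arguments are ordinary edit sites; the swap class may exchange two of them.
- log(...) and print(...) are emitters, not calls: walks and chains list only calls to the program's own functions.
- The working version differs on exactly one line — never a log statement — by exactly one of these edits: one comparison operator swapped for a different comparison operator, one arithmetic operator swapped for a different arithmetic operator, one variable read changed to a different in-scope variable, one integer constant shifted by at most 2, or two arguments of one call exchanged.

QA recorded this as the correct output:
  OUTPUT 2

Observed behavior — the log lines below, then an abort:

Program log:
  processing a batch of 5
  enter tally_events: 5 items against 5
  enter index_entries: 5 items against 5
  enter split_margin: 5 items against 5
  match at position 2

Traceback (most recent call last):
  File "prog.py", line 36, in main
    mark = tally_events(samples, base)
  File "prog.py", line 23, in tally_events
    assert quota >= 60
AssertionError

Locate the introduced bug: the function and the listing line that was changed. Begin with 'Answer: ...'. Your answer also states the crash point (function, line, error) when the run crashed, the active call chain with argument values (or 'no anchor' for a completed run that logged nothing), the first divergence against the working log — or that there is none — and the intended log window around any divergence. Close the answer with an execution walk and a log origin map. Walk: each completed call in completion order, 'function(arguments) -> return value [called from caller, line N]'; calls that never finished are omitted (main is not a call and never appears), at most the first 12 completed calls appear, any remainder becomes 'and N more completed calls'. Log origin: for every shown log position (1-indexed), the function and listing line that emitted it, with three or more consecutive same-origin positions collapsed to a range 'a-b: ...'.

Answer: the defect is in tally_events at line 23.
Core observation: After 5 matching log lines the faulty run goes silent, while the working version continues with 'weigh_samples: inputs 10 and 4'.
Crash: tally_events, line 23, AssertionError.
Call chain: main -> tally_events([-1, 6, 5, 0, 1], 5) (called at line 36).
First divergence: position 6 (shown log ended at 5 lines; the working version continues: 'weigh_samples: inputs 10 and 4').
Intended log window:
  4: enter split_margin: 5 items against 5
  5: match at position 2
  6: weigh_samples: inputs 10 and 4
  7: checkpoint: 2
Execution walk:
  split_margin([-1, 6, 5, 0, 1], 5) -> 2  [called from index_entries, line 9]
  index_entries([-1, 6, 5, 0, 1], 5) -> 10  [called from tally_events, line 22]
Log line origins:
  1: logged in main at line 35
  2: logged in tally_events at line 21
  3: logged in index_entries at line 8
  4: logged in split_margin at line 2
  5: logged in index_entries at line 10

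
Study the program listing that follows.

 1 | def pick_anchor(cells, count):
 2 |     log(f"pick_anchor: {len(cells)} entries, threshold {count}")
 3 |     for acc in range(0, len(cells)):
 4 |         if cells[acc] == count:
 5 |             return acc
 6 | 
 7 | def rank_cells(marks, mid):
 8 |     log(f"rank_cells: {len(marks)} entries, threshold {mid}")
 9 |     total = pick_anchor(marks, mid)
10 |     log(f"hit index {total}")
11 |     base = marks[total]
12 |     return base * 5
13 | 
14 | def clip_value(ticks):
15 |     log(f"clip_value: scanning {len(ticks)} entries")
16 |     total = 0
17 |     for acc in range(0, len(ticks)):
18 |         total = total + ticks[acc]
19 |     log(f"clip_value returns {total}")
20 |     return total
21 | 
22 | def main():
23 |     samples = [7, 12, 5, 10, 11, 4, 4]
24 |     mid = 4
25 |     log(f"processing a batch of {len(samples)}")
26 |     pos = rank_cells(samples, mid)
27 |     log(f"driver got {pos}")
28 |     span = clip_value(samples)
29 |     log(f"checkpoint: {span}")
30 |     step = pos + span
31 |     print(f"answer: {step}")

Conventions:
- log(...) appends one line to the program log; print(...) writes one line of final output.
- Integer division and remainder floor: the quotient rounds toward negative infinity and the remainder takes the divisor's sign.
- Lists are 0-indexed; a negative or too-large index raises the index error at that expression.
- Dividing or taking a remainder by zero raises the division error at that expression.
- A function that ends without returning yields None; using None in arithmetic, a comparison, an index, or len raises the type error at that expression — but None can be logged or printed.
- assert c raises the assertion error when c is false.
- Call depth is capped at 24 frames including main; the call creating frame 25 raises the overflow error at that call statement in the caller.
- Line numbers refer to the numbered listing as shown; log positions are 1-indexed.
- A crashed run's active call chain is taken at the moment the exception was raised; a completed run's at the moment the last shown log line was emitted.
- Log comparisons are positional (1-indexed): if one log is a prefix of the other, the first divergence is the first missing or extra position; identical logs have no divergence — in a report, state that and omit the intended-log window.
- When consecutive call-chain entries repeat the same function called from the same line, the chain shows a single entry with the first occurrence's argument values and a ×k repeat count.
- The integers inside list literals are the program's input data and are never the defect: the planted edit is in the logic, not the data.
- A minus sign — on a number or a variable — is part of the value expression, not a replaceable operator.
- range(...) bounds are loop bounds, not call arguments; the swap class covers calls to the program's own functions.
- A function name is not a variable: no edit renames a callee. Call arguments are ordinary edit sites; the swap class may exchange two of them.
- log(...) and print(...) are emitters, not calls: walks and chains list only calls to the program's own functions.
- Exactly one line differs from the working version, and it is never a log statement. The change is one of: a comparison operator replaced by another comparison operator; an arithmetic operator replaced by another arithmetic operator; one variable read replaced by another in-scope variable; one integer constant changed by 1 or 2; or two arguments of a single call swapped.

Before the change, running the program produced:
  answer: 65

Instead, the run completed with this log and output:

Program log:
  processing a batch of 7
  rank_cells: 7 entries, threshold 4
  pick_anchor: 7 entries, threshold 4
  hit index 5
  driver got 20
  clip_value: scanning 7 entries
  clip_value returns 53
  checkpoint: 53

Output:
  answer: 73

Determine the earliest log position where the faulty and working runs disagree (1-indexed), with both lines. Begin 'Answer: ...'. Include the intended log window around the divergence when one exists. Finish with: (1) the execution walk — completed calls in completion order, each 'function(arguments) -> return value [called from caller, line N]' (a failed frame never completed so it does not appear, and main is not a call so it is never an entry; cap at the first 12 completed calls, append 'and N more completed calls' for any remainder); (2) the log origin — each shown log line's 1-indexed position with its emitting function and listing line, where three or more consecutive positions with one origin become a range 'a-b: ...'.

Answer: position 5 — shown 'driver got 20', intended 'driver got 12'.
Intended log window:
  3: pick_anchor: 7 entries, threshold 4
  4: hit index 5
  5: driver got 12
  6: clip_value: scanning 7 entries
Execution walk:
  pick_anchor([7, 12, 5, 10, 11, 4, 4], 4) -> 5  [called from rank_cells, line 9]
  rank_cells([7, 12, 5, 10, 11, 4, 4], 4) -> 20  [called from main, line 26]
  clip_value([7, 12, 5, 10, 11, 4, 4]) -> 53  [called from main, line 28]
Log origin:
  1: logged in main at line 25
  2: logged in rank_cells at line 8
  3: logged in pick_anchor at line 2
  4: logged in rank_cells at line 10
  5: logged in main at line 27
  6: logged in clip_value at line 15
  7: logged in clip_value at line 19
  8: logged in main at line 29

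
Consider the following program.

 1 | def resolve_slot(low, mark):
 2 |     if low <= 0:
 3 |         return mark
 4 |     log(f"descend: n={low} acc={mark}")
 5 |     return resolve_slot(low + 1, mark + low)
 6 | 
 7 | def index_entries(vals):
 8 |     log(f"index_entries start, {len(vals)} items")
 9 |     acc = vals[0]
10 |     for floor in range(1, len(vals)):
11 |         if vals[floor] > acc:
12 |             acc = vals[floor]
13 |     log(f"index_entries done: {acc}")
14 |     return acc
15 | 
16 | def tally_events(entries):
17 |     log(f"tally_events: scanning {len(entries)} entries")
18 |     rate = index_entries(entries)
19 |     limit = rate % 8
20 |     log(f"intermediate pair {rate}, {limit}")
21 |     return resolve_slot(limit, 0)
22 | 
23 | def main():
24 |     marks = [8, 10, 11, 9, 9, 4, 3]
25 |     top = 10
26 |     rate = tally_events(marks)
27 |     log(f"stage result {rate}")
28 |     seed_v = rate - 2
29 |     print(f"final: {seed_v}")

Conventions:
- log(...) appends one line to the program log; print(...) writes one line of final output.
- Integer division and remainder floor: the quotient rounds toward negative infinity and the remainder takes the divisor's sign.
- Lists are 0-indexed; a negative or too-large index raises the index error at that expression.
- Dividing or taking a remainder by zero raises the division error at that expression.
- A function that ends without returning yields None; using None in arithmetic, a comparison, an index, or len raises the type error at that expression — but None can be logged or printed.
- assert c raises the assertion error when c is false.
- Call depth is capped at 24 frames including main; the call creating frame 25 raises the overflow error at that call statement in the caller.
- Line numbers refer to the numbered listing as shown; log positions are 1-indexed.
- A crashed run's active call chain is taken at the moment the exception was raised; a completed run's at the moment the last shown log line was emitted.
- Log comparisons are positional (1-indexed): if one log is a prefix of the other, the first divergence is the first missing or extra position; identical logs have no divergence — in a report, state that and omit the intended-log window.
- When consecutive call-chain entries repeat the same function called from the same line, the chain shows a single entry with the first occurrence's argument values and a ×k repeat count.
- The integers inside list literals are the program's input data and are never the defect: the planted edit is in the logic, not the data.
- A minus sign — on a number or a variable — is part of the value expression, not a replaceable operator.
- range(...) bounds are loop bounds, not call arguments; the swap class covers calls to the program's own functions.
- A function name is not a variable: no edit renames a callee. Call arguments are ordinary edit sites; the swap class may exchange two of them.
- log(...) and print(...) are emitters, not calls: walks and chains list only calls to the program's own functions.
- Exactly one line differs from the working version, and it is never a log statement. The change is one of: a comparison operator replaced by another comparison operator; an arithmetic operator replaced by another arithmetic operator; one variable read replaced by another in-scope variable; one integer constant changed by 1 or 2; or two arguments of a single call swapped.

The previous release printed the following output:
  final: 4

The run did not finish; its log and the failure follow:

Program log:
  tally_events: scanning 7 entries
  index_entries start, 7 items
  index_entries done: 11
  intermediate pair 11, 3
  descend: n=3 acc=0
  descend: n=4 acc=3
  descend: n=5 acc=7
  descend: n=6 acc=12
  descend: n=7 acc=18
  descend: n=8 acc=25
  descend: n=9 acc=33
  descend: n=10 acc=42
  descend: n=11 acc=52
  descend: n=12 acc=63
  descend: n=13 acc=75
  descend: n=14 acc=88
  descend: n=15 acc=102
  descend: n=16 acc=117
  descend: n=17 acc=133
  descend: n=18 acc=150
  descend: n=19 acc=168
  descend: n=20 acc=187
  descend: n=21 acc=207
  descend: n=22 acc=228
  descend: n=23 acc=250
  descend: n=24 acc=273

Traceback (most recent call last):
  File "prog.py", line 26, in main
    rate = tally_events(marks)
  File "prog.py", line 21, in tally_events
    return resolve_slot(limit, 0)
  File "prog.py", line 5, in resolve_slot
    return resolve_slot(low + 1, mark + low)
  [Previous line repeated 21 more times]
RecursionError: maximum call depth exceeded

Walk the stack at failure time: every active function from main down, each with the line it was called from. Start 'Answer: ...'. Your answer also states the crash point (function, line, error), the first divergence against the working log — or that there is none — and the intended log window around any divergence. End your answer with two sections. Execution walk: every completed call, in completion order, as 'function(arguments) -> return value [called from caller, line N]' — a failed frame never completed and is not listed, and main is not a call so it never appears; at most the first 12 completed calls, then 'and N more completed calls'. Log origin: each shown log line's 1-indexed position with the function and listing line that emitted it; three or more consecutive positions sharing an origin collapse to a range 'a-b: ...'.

Answer: main -> tally_events (called at line 26) -> resolve_slot (called at line 21) -> resolve_slot (called at line 5) ×21.
Key observation: Everything matches until log position 6, which reads 'descend: n=4 acc=3' in place of 'descend: n=2 acc=3'.
Crash: resolve_slot, line 5, RecursionError.
First divergence: position 6 — shown 'descend: n=4 acc=3', intended 'descend: n=2 acc=3'.
Intended log window:
  4: intermediate pair 11, 3
  5: descend: n=3 acc=0
  6: descend: n=2 acc=3
  7: descend: n=1 acc=5
Execution walk:
  index_entries([8, 10, 11, 9, 9, 4, 3]) -> 11  [called from tally_events, line 18]
Log origin:
  1: emitted by tally_events (line 17)
  2: emitted by index_entries (line 8)
  3: emitted by index_entries (line 13)
  4: emitted by tally_events (line 20)
  5-26: emitted by resolve_slot (line 4)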